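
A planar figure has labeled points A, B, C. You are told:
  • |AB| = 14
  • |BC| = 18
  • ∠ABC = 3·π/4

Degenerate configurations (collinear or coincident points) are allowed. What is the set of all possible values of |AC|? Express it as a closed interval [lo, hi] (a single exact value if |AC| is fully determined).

|AB| ∈ {14}
|BC| ∈ {18}
|AC| ∈ {2·√(63·√(2) + 130)}

|AC| = 2·√(63·√(2) + 130)  (≈ 29.6037)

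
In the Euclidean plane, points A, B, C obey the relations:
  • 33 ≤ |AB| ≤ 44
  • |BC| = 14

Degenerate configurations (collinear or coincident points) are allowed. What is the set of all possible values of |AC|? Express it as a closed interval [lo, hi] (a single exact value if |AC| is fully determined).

|AB| ∈ [33, 44]
|BC| ∈ {14}
|AC| ∈ [19, 58]

|AC| ∈ [19, 58]  (≈ [19.0000, 58.0000])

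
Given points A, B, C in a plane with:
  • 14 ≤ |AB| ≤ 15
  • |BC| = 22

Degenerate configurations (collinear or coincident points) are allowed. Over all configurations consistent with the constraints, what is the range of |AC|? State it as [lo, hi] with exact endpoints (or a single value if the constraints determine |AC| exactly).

|AB| ∈ [14, 15]
|BC| ∈ {22}
|AC| ∈ [7, 37]

|AC| ∈ [7, 37]  (≈ [7.0000, 37.0000])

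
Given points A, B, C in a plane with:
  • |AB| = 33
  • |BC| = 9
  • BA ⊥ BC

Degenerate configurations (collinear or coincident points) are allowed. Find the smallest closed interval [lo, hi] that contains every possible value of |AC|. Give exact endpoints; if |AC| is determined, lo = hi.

|AB| ∈ {33}
|BC| ∈ {9}
|AC| ∈ {3·√(130)}

|AC| = 3·√(130)  (≈ 34.2053)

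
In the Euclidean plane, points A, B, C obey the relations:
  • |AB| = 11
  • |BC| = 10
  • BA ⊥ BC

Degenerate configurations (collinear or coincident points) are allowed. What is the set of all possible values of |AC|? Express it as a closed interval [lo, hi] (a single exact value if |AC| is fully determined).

|AB| ∈ {11}
|BC| ∈ {10}
|AC| ∈ {√(221)}

|AC| = √(221)  (≈ 14.8661)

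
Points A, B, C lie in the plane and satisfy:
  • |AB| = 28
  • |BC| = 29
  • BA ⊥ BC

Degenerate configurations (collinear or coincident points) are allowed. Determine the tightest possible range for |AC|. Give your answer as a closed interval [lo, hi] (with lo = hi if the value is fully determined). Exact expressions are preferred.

|AC| = 5·√(65)  (≈ 40.3113)

|AB| ∈ {28}
|BC| ∈ {29}
|AC| ∈ {5·√(65)}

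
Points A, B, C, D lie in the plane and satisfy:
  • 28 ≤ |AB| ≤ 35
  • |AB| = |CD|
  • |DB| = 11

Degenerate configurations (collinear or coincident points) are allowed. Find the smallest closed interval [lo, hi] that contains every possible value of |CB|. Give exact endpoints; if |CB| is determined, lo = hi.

|AB| ∈ [28, 35]
|BD| ∈ {11}
|CD| ∈ [28, 35]
|AD| ∈ [17, 46]
|BC| ∈ [17, 46]
|AC| ∈ [0, 81]

|CB| ∈ [17, 46]  (≈ [17.0000, 46.0000])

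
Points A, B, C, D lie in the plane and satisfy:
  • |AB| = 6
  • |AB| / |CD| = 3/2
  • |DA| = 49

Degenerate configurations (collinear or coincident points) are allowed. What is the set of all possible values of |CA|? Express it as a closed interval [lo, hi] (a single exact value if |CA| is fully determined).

|CA| ∈ [45, 53]  (≈ [45.0000, 53.0000])

|AB| ∈ {6}
|AD| ∈ {49}
|CD| ∈ {4}
|BD| ∈ [43, 55]
|AC| ∈ [45, 53]
|BC| ∈ [39, 59]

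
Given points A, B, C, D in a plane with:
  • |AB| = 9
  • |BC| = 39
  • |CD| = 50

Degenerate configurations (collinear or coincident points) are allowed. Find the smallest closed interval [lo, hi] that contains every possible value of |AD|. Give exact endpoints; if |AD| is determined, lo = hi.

|AD| ∈ [2, 98]  (≈ [2.0000, 98.0000])

|AB| ∈ {9}
|BC| ∈ {39}
|CD| ∈ {50}
|AC| ∈ [30, 48]
|BD| ∈ [11, 89]
|AD| ∈ [2, 98]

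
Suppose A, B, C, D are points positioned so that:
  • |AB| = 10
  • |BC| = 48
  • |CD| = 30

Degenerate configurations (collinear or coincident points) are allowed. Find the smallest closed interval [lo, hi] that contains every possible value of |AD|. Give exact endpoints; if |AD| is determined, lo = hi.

|AB| ∈ {10}
|BC| ∈ {48}
|CD| ∈ {30}
|AC| ∈ [38, 58]
|BD| ∈ [18, 78]
|AD| ∈ [8, 88]

|AD| ∈ [8, 88]  (≈ [8.0000, 88.0000])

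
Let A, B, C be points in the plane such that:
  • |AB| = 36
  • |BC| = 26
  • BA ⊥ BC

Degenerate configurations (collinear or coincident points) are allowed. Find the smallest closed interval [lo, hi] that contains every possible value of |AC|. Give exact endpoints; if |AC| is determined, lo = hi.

|AC| = 2·√(493)  (≈ 44.4072)

|AB| ∈ {36}
|BC| ∈ {26}
|AC| ∈ {2·√(493)}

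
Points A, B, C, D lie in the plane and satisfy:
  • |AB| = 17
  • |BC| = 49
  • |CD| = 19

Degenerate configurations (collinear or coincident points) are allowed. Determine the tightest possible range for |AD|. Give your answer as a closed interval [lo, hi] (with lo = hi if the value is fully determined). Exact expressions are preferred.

|AB| ∈ {17}
|BC| ∈ {49}
|CD| ∈ {19}
|AC| ∈ [32, 66]
|BD| ∈ [30, 68]
|AD| ∈ [13, 85]

|AD| ∈ [13, 85]  (≈ [13.0000, 85.0000])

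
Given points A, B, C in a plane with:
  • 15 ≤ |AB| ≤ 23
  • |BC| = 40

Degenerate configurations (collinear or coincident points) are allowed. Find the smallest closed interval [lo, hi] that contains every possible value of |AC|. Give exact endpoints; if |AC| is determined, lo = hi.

|AC| ∈ [17, 63]  (≈ [17.0000, 63.0000])

|AB| ∈ [15, 23]
|BC| ∈ {40}
|AC| ∈ [17, 63]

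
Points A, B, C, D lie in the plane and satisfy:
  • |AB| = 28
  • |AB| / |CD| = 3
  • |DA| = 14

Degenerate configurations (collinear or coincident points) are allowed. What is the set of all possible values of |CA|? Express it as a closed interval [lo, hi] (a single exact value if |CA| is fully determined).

|AB| ∈ {28}
|AD| ∈ {14}
|CD| ∈ {28/3}
|BD| ∈ [14, 42]
|AC| ∈ [14/3, 70/3]
|BC| ∈ [14/3, 154/3]

|CA| ∈ [14/3, 70/3]  (≈ [4.6667, 23.3333])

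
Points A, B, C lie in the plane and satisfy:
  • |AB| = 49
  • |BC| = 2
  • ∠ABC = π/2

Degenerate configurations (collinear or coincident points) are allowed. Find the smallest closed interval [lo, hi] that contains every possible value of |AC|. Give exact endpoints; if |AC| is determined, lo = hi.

|AB| ∈ {49}
|BC| ∈ {2}
|AC| ∈ {√(2405)}

|AC| = √(2405)  (≈ 49.0408)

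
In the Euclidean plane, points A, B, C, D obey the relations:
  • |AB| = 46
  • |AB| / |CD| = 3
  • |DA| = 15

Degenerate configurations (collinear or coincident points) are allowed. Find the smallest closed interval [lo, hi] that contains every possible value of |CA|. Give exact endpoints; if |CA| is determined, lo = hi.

|CA| ∈ [1/3, 91/3]  (≈ [0.3333, 30.3333])

|AB| ∈ {46}
|AD| ∈ {15}
|CD| ∈ {46/3}
|BD| ∈ [31, 61]
|AC| ∈ [1/3, 91/3]
|BC| ∈ [47/3, 229/3]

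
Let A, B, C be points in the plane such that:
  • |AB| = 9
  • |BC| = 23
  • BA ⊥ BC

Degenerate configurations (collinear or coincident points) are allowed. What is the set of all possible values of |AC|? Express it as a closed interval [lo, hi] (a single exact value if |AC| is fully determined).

|AC| = √(610)  (≈ 24.6982)

|AB| ∈ {9}
|BC| ∈ {23}
|AC| ∈ {√(610)}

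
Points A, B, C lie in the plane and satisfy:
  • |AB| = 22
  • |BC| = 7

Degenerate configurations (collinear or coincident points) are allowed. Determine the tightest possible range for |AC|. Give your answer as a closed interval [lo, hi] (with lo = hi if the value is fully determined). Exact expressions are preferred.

|AB| ∈ {22}
|BC| ∈ {7}
|AC| ∈ [15, 29]

|AC| ∈ [15, 29]  (≈ [15.0000, 29.0000])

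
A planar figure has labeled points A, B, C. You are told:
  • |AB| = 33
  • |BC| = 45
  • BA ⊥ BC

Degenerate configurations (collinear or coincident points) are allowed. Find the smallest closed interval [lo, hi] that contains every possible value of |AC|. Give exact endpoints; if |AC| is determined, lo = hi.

|AC| = 3·√(346)  (≈ 55.8032)

|AB| ∈ {33}
|BC| ∈ {45}
|AC| ∈ {3·√(346)}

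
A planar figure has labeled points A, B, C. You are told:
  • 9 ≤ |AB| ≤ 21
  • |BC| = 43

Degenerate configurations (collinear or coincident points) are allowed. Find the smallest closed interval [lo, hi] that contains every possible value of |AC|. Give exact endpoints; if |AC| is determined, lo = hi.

|AC| ∈ [22, 64]  (≈ [22.0000, 64.0000])

|AB| ∈ [9, 21]
|BC| ∈ {43}
|AC| ∈ [22, 64]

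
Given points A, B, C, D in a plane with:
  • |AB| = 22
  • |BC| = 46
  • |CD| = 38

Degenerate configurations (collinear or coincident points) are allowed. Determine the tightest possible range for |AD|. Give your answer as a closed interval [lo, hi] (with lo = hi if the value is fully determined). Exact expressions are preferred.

|AB| ∈ {22}
|BC| ∈ {46}
|CD| ∈ {38}
|AC| ∈ [24, 68]
|BD| ∈ [8, 84]
|AD| ∈ [0, 106]

|AD| ∈ [0, 106]  (≈ [0.0000, 106.0000])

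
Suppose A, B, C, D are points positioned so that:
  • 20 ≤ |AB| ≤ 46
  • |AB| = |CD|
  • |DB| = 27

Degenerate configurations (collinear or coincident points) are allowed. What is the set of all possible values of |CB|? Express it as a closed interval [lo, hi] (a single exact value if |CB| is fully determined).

|CB| ∈ [0, 73]  (≈ [0.0000, 73.0000])

|AB| ∈ [20, 46]
|BD| ∈ {27}
|CD| ∈ [20, 46]
|AD| ∈ [0, 73]
|BC| ∈ [0, 73]
|AC| ∈ [0, 119]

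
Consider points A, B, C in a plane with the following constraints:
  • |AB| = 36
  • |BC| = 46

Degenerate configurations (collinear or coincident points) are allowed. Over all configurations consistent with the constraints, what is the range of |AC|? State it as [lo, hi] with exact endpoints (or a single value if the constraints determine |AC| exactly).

|AB| ∈ {36}
|BC| ∈ {46}
|AC| ∈ [10, 82]

|AC| ∈ [10, 82]  (≈ [10.0000, 82.0000])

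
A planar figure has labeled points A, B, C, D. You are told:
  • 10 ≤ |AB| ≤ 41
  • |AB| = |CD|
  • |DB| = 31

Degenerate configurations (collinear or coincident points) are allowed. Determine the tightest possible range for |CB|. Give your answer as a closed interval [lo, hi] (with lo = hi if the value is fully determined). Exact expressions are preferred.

|AB| ∈ [10, 41]
|BD| ∈ {31}
|CD| ∈ [10, 41]
|AD| ∈ [0, 72]
|BC| ∈ [0, 72]
|AC| ∈ [0, 113]

|CB| ∈ [0, 72]  (≈ [0.0000, 72.0000])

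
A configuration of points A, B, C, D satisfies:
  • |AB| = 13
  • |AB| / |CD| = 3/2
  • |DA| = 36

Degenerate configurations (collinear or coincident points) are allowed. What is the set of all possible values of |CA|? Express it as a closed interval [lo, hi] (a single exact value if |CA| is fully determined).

|AB| ∈ {13}
|AD| ∈ {36}
|CD| ∈ {26/3}
|BD| ∈ [23, 49]
|AC| ∈ [82/3, 134/3]
|BC| ∈ [43/3, 173/3]

|CA| ∈ [82/3, 134/3]  (≈ [27.3333, 44.6667])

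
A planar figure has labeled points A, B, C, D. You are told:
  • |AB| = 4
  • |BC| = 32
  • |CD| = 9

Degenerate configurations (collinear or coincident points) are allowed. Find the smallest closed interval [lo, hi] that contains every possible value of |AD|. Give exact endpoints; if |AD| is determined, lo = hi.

|AD| ∈ [19, 45]  (≈ [19.0000, 45.0000])

|AB| ∈ {4}
|BC| ∈ {32}
|CD| ∈ {9}
|AC| ∈ [28, 36]
|BD| ∈ [23, 41]
|AD| ∈ [19, 45]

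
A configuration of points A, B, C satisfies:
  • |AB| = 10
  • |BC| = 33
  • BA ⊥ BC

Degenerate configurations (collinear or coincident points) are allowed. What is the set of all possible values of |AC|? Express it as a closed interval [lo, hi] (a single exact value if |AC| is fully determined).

|AB| ∈ {10}
|BC| ∈ {33}
|AC| ∈ {√(1189)}

|AC| = √(1189)  (≈ 34.4819)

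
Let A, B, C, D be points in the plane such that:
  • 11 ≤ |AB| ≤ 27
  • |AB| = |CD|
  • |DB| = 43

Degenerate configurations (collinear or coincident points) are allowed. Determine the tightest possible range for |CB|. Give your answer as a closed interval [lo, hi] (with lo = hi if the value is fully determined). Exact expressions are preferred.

|CB| ∈ [16, 70]  (≈ [16.0000, 70.0000])

|AB| ∈ [11, 27]
|BD| ∈ {43}
|CD| ∈ [11, 27]
|AD| ∈ [16, 70]
|BC| ∈ [16, 70]
|AC| ∈ [0, 97]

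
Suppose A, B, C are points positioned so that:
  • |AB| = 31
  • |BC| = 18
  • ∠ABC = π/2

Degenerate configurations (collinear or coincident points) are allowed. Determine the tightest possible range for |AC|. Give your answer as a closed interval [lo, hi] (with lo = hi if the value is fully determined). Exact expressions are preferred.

|AC| = √(1285)  (≈ 35.8469)

|AB| ∈ {31}
|BC| ∈ {18}
|AC| ∈ {√(1285)}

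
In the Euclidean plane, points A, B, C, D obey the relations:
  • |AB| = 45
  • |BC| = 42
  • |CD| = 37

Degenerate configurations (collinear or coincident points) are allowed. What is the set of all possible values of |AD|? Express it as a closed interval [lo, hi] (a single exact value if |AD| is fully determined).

|AD| ∈ [0, 124]  (≈ [0.0000, 124.0000])

|AB| ∈ {45}
|BC| ∈ {42}
|CD| ∈ {37}
|AC| ∈ [3, 87]
|BD| ∈ [5, 79]
|AD| ∈ [0, 124]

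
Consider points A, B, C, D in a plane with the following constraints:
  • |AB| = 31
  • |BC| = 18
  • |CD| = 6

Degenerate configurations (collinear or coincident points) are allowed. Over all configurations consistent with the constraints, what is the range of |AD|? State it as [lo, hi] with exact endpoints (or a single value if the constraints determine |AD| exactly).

|AB| ∈ {31}
|BC| ∈ {18}
|CD| ∈ {6}
|AC| ∈ [13, 49]
|BD| ∈ [12, 24]
|AD| ∈ [7, 55]

|AD| ∈ [7, 55]  (≈ [7.0000, 55.0000])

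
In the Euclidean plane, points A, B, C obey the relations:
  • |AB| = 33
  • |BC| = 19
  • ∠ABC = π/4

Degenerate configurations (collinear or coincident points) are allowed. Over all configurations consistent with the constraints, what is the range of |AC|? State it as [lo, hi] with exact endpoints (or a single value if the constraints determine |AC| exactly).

|AB| ∈ {33}
|BC| ∈ {19}
|AC| ∈ {√(1450 - 627·√(2))}

|AC| = √(1450 - 627·√(2))  (≈ 23.7337)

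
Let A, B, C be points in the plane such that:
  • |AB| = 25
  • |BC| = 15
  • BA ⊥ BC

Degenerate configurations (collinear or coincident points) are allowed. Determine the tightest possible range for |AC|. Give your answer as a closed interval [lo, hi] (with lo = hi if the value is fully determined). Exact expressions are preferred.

|AC| = 5·√(34)  (≈ 29.1548)

|AB| ∈ {25}
|BC| ∈ {15}
|AC| ∈ {5·√(34)}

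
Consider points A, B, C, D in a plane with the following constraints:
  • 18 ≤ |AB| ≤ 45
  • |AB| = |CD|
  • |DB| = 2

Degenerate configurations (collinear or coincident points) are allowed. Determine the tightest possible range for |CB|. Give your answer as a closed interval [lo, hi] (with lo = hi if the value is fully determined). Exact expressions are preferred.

|CB| ∈ [16, 47]  (≈ [16.0000, 47.0000])

|AB| ∈ [18, 45]
|BD| ∈ {2}
|CD| ∈ [18, 45]
|AD| ∈ [16, 47]
|BC| ∈ [16, 47]
|AC| ∈ [0, 92]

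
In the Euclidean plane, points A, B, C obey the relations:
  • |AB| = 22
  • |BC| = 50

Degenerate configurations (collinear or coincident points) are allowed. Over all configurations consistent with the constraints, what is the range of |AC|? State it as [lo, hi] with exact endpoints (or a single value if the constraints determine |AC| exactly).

|AC| ∈ [28, 72]  (≈ [28.0000, 72.0000])

|AB| ∈ {22}
|BC| ∈ {50}
|AC| ∈ [28, 72]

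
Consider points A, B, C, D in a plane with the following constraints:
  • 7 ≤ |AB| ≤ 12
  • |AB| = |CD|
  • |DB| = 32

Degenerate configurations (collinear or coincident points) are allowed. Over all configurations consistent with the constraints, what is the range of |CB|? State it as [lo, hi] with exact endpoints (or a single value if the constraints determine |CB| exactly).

|AB| ∈ [7, 12]
|BD| ∈ {32}
|CD| ∈ [7, 12]
|AD| ∈ [20, 44]
|BC| ∈ [20, 44]
|AC| ∈ [8, 56]

|CB| ∈ [20, 44]  (≈ [20.0000, 44.0000])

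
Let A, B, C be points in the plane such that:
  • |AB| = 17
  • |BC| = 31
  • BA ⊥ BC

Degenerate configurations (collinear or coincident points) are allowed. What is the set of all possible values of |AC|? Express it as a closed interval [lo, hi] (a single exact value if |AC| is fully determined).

|AC| = 25·√(2)  (≈ 35.3553)

|AB| ∈ {17}
|BC| ∈ {31}
|AC| ∈ {25·√(2)}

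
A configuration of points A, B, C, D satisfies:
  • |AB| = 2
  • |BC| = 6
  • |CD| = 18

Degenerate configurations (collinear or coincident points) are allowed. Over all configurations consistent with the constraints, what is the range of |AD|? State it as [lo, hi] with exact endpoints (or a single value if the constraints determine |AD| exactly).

|AD| ∈ [10, 26]  (≈ [10.0000, 26.0000])

|AB| ∈ {2}
|BC| ∈ {6}
|CD| ∈ {18}
|AC| ∈ [4, 8]
|BD| ∈ [12, 24]
|AD| ∈ [10, 26]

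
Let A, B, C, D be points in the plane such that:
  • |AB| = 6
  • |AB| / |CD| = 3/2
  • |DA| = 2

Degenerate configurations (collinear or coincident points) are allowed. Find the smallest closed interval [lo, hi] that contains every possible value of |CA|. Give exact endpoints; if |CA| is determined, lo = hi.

|CA| ∈ [2, 6]  (≈ [2.0000, 6.0000])

|AB| ∈ {6}
|AD| ∈ {2}
|CD| ∈ {4}
|BD| ∈ [4, 8]
|AC| ∈ [2, 6]
|BC| ∈ [0, 12]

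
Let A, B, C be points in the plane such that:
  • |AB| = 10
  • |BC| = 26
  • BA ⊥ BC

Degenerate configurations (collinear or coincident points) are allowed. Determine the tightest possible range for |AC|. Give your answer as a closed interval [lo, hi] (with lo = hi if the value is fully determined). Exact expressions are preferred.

|AB| ∈ {10}
|BC| ∈ {26}
|AC| ∈ {2·√(194)}

|AC| = 2·√(194)  (≈ 27.8568)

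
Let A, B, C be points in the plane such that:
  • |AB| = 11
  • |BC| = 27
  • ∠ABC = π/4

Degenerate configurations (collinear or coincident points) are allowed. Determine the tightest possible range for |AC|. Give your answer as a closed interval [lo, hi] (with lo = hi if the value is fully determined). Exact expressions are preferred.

|AC| = √(850 - 297·√(2))  (≈ 20.7359)

|AB| ∈ {11}
|BC| ∈ {27}
|AC| ∈ {√(850 - 297·√(2))}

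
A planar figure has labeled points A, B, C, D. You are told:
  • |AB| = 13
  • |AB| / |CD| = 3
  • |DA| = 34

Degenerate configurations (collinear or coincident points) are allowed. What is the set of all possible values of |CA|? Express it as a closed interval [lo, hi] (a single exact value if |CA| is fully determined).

|CA| ∈ [89/3, 115/3]  (≈ [29.6667, 38.3333])

|AB| ∈ {13}
|AD| ∈ {34}
|CD| ∈ {13/3}
|BD| ∈ [21, 47]
|AC| ∈ [89/3, 115/3]
|BC| ∈ [50/3, 154/3]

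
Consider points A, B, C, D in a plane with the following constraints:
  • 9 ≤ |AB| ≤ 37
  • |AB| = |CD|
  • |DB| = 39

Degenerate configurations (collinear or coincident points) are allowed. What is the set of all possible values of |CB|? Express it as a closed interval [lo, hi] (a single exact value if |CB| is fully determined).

|AB| ∈ [9, 37]
|BD| ∈ {39}
|CD| ∈ [9, 37]
|AD| ∈ [2, 76]
|BC| ∈ [2, 76]
|AC| ∈ [0, 113]

|CB| ∈ [2, 76]  (≈ [2.0000, 76.0000])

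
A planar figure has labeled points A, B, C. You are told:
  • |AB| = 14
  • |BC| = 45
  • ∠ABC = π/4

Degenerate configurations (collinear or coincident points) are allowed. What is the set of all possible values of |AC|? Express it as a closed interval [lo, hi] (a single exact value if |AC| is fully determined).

|AB| ∈ {14}
|BC| ∈ {45}
|AC| ∈ {√(2221 - 630·√(2))}

|AC| = √(2221 - 630·√(2))  (≈ 36.4698)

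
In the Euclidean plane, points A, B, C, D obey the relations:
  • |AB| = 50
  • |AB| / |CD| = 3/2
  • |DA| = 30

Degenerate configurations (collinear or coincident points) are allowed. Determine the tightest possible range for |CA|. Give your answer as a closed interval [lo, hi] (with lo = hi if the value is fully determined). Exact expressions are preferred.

|CA| ∈ [10/3, 190/3]  (≈ [3.3333, 63.3333])

|AB| ∈ {50}
|AD| ∈ {30}
|CD| ∈ {100/3}
|BD| ∈ [20, 80]
|AC| ∈ [10/3, 190/3]
|BC| ∈ [0, 340/3]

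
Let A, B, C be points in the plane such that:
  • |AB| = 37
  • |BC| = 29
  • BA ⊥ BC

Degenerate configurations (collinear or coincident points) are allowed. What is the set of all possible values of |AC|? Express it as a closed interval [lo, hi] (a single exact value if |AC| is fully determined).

|AC| = √(2210)  (≈ 47.0106)

|AB| ∈ {37}
|BC| ∈ {29}
|AC| ∈ {√(2210)}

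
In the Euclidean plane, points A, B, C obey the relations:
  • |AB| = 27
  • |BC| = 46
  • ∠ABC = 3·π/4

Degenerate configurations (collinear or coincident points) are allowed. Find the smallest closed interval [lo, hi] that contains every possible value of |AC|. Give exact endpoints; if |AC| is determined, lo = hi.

|AC| = √(1242·√(2) + 2845)  (≈ 67.8340)

|AB| ∈ {27}
|BC| ∈ {46}
|AC| ∈ {√(1242·√(2) + 2845)}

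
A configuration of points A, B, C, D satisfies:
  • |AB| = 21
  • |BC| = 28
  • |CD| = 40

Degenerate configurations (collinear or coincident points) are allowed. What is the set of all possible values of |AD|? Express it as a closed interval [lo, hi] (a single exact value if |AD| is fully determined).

|AD| ∈ [0, 89]  (≈ [0.0000, 89.0000])

|AB| ∈ {21}
|BC| ∈ {28}
|CD| ∈ {40}
|AC| ∈ [7, 49]
|BD| ∈ [12, 68]
|AD| ∈ [0, 89]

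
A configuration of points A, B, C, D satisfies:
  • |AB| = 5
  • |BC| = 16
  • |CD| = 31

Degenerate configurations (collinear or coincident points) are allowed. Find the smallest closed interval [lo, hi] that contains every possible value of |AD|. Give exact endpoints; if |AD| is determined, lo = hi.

|AD| ∈ [10, 52]  (≈ [10.0000, 52.0000])

|AB| ∈ {5}
|BC| ∈ {16}
|CD| ∈ {31}
|AC| ∈ [11, 21]
|BD| ∈ [15, 47]
|AD| ∈ [10, 52]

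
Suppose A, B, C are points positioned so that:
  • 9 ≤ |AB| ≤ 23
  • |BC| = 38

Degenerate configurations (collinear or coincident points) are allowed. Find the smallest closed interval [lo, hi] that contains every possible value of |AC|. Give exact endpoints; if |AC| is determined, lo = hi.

|AC| ∈ [15, 61]  (≈ [15.0000, 61.0000])

|AB| ∈ [9, 23]
|BC| ∈ {38}
|AC| ∈ [15, 61]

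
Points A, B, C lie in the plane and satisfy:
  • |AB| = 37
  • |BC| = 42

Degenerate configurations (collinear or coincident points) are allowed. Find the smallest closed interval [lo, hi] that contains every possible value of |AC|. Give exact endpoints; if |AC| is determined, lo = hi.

|AC| ∈ [5, 79]  (≈ [5.0000, 79.0000])

|AB| ∈ {37}
|BC| ∈ {42}
|AC| ∈ [5, 79]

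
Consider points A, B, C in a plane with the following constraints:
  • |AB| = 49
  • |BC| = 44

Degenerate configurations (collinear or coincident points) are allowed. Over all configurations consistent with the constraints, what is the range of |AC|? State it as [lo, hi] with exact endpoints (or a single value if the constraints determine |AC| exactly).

|AB| ∈ {49}
|BC| ∈ {44}
|AC| ∈ [5, 93]

|AC| ∈ [5, 93]  (≈ [5.0000, 93.0000])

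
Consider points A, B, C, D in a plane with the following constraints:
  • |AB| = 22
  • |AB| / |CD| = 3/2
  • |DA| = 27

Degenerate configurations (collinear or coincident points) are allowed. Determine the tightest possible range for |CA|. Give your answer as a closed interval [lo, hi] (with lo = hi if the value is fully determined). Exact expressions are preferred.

|AB| ∈ {22}
|AD| ∈ {27}
|CD| ∈ {44/3}
|BD| ∈ [5, 49]
|AC| ∈ [37/3, 125/3]
|BC| ∈ [0, 191/3]

|CA| ∈ [37/3, 125/3]  (≈ [12.3333, 41.6667])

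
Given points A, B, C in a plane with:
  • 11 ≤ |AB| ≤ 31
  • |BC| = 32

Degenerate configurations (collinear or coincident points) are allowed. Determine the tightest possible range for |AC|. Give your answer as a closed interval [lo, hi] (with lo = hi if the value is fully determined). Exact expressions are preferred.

|AC| ∈ [1, 63]  (≈ [1.0000, 63.0000])

|AB| ∈ [11, 31]
|BC| ∈ {32}
|AC| ∈ [1, 63]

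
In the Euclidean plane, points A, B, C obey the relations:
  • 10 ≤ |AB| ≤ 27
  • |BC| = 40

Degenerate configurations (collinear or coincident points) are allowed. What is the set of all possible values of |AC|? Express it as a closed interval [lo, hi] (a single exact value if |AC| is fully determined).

|AB| ∈ [10, 27]
|BC| ∈ {40}
|AC| ∈ [13, 67]

|AC| ∈ [13, 67]  (≈ [13.0000, 67.0000])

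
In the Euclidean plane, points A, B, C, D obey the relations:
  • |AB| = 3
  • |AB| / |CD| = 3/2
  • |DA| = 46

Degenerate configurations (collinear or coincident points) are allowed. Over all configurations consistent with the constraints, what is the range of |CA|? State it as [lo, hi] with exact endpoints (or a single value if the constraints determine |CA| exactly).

|CA| ∈ [44, 48]  (≈ [44.0000, 48.0000])

|AB| ∈ {3}
|AD| ∈ {46}
|CD| ∈ {2}
|BD| ∈ [43, 49]
|AC| ∈ [44, 48]
|BC| ∈ [41, 51]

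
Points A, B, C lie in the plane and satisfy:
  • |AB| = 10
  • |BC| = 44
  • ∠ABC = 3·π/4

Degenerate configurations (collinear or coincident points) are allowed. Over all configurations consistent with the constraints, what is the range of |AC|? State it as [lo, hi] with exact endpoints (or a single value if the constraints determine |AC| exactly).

|AB| ∈ {10}
|BC| ∈ {44}
|AC| ∈ {2·√(110·√(2) + 509)}

|AC| = 2·√(110·√(2) + 509)  (≈ 51.5583)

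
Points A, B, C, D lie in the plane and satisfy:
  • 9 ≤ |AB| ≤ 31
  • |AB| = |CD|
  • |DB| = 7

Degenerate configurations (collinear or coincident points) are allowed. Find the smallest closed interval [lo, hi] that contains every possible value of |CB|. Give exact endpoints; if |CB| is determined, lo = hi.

|AB| ∈ [9, 31]
|BD| ∈ {7}
|CD| ∈ [9, 31]
|AD| ∈ [2, 38]
|BC| ∈ [2, 38]
|AC| ∈ [0, 69]

|CB| ∈ [2, 38]  (≈ [2.0000, 38.0000])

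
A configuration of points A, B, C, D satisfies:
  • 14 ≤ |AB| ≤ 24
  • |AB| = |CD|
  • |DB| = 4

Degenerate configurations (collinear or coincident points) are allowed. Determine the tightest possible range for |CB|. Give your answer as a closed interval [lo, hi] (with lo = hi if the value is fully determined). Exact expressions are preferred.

|CB| ∈ [10, 28]  (≈ [10.0000, 28.0000])

|AB| ∈ [14, 24]
|BD| ∈ {4}
|CD| ∈ [14, 24]
|AD| ∈ [10, 28]
|BC| ∈ [10, 28]
|AC| ∈ [0, 52]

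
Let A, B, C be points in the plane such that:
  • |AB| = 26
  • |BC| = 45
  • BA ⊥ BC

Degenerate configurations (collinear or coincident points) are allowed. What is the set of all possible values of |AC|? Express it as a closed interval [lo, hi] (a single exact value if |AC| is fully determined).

|AB| ∈ {26}
|BC| ∈ {45}
|AC| ∈ {√(2701)}

|AC| = √(2701)  (≈ 51.9711)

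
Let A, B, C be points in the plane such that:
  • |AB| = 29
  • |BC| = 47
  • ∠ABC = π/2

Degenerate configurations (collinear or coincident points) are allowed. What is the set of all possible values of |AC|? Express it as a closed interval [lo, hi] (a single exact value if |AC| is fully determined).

|AB| ∈ {29}
|BC| ∈ {47}
|AC| ∈ {5·√(122)}

|AC| = 5·√(122)  (≈ 55.2268)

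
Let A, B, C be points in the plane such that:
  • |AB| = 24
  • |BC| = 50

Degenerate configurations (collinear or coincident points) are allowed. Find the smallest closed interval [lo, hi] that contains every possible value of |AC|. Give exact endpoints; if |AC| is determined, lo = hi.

|AB| ∈ {24}
|BC| ∈ {50}
|AC| ∈ [26, 74]

|AC| ∈ [26, 74]  (≈ [26.0000, 74.0000])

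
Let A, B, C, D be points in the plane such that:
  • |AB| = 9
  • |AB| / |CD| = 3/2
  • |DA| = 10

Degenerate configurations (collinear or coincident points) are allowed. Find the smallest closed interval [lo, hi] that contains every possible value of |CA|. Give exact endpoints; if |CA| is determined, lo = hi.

|CA| ∈ [4, 16]  (≈ [4.0000, 16.0000])

|AB| ∈ {9}
|AD| ∈ {10}
|CD| ∈ {6}
|BD| ∈ [1, 19]
|AC| ∈ [4, 16]
|BC| ∈ [0, 25]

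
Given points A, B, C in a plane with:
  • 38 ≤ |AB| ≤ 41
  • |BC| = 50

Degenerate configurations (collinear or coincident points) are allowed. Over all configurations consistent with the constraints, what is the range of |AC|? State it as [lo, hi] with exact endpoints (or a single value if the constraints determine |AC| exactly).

|AB| ∈ [38, 41]
|BC| ∈ {50}
|AC| ∈ [9, 91]

|AC| ∈ [9, 91]  (≈ [9.0000, 91.0000])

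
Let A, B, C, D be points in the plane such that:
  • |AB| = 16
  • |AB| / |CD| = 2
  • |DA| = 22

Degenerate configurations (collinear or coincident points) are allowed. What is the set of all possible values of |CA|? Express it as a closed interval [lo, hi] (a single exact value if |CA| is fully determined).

|CA| ∈ [14, 30]  (≈ [14.0000, 30.0000])

|AB| ∈ {16}
|AD| ∈ {22}
|CD| ∈ {8}
|BD| ∈ [6, 38]
|AC| ∈ [14, 30]
|BC| ∈ [0, 46]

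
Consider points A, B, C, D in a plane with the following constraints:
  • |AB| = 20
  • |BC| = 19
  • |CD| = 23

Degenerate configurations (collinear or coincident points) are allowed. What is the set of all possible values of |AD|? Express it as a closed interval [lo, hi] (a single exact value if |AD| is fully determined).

|AB| ∈ {20}
|BC| ∈ {19}
|CD| ∈ {23}
|AC| ∈ [1, 39]
|BD| ∈ [4, 42]
|AD| ∈ [0, 62]

|AD| ∈ [0, 62]  (≈ [0.0000, 62.0000])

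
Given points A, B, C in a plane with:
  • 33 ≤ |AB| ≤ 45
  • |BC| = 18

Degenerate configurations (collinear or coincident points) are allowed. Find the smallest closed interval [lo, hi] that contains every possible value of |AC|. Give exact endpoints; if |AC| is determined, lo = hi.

|AB| ∈ [33, 45]
|BC| ∈ {18}
|AC| ∈ [15, 63]

|AC| ∈ [15, 63]  (≈ [15.0000, 63.0000])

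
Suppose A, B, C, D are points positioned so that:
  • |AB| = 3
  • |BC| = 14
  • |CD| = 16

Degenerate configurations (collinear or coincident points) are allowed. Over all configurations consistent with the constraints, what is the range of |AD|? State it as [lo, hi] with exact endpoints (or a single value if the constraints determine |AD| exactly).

|AD| ∈ [0, 33]  (≈ [0.0000, 33.0000])

|AB| ∈ {3}
|BC| ∈ {14}
|CD| ∈ {16}
|AC| ∈ [11, 17]
|BD| ∈ [2, 30]
|AD| ∈ [0, 33]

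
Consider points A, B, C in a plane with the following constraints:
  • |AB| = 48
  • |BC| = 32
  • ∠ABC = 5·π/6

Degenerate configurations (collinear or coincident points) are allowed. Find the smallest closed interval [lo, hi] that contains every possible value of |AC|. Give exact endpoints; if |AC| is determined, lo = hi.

|AB| ∈ {48}
|BC| ∈ {32}
|AC| ∈ {16·√(6·√(3) + 13)}

|AC| = 16·√(6·√(3) + 13)  (≈ 77.3849)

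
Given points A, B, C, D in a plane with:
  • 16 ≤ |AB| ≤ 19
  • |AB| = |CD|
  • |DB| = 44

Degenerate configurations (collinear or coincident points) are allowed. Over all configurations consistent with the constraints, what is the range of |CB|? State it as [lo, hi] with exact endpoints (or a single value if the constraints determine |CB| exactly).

|CB| ∈ [25, 63]  (≈ [25.0000, 63.0000])

|AB| ∈ [16, 19]
|BD| ∈ {44}
|CD| ∈ [16, 19]
|AD| ∈ [25, 63]
|BC| ∈ [25, 63]
|AC| ∈ [6, 82]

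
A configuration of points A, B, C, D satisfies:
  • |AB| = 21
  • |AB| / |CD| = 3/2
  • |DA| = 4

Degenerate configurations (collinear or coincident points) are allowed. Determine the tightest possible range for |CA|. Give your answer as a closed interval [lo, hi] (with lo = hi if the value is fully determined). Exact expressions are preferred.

|AB| ∈ {21}
|AD| ∈ {4}
|CD| ∈ {14}
|BD| ∈ [17, 25]
|AC| ∈ [10, 18]
|BC| ∈ [3, 39]

|CA| ∈ [10, 18]  (≈ [10.0000, 18.0000])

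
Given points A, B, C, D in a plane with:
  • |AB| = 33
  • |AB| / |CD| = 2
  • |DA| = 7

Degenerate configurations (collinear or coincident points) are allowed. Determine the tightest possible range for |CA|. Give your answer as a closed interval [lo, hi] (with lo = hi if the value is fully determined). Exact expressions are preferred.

|CA| ∈ [19/2, 47/2]  (≈ [9.5000, 23.5000])

|AB| ∈ {33}
|AD| ∈ {7}
|CD| ∈ {33/2}
|BD| ∈ [26, 40]
|AC| ∈ [19/2, 47/2]
|BC| ∈ [19/2, 113/2]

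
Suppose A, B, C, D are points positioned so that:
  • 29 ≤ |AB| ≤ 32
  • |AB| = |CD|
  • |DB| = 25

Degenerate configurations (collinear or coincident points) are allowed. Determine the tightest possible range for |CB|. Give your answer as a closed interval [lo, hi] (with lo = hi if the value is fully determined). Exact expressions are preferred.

|AB| ∈ [29, 32]
|BD| ∈ {25}
|CD| ∈ [29, 32]
|AD| ∈ [4, 57]
|BC| ∈ [4, 57]
|AC| ∈ [0, 89]

|CB| ∈ [4, 57]  (≈ [4.0000, 57.0000])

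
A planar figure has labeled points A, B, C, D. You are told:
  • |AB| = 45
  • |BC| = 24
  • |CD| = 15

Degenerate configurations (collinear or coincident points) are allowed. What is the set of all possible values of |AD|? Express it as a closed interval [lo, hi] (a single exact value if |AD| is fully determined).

|AD| ∈ [6, 84]  (≈ [6.0000, 84.0000])

|AB| ∈ {45}
|BC| ∈ {24}
|CD| ∈ {15}
|AC| ∈ [21, 69]
|BD| ∈ [9, 39]
|AD| ∈ [6, 84]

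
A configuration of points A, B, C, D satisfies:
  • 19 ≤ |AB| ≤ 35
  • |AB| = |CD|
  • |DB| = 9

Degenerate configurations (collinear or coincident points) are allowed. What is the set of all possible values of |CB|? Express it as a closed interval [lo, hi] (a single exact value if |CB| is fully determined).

|CB| ∈ [10, 44]  (≈ [10.0000, 44.0000])

|AB| ∈ [19, 35]
|BD| ∈ {9}
|CD| ∈ [19, 35]
|AD| ∈ [10, 44]
|BC| ∈ [10, 44]
|AC| ∈ [0, 79]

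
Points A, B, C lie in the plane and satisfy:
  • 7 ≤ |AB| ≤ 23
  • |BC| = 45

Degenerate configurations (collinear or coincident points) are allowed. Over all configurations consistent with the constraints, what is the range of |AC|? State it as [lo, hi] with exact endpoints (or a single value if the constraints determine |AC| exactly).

|AB| ∈ [7, 23]
|BC| ∈ {45}
|AC| ∈ [22, 68]

|AC| ∈ [22, 68]  (≈ [22.0000, 68.0000])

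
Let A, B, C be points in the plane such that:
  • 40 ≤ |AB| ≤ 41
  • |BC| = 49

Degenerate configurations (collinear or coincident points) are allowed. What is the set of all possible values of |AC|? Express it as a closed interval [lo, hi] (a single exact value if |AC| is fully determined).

|AC| ∈ [8, 90]  (≈ [8.0000, 90.0000])

|AB| ∈ [40, 41]
|BC| ∈ {49}
|AC| ∈ [8, 90]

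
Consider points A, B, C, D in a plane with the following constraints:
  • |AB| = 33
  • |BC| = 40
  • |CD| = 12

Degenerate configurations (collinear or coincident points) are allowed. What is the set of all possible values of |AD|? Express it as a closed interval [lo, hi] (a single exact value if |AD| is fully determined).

|AB| ∈ {33}
|BC| ∈ {40}
|CD| ∈ {12}
|AC| ∈ [7, 73]
|BD| ∈ [28, 52]
|AD| ∈ [0, 85]

|AD| ∈ [0, 85]  (≈ [0.0000, 85.0000])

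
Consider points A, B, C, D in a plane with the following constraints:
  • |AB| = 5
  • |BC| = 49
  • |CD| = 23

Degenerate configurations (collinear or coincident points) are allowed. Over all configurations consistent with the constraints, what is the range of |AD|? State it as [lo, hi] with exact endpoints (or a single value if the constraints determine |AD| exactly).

|AD| ∈ [21, 77]  (≈ [21.0000, 77.0000])

|AB| ∈ {5}
|BC| ∈ {49}
|CD| ∈ {23}
|AC| ∈ [44, 54]
|BD| ∈ [26, 72]
|AD| ∈ [21, 77]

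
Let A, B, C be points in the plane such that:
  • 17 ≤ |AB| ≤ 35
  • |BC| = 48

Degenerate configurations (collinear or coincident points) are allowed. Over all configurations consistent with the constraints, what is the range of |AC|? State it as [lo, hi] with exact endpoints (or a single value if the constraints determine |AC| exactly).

|AC| ∈ [13, 83]  (≈ [13.0000, 83.0000])

|AB| ∈ [17, 35]
|BC| ∈ {48}
|AC| ∈ [13, 83]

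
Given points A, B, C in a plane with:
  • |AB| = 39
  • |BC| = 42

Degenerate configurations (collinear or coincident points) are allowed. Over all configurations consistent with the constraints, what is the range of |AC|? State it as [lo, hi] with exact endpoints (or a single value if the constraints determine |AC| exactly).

|AB| ∈ {39}
|BC| ∈ {42}
|AC| ∈ [3, 81]

|AC| ∈ [3, 81]  (≈ [3.0000, 81.0000])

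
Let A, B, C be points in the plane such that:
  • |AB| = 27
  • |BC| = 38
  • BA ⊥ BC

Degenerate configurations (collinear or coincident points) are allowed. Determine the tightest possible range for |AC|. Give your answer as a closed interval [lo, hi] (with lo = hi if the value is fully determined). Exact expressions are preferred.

|AC| = √(2173)  (≈ 46.6154)

|AB| ∈ {27}
|BC| ∈ {38}
|AC| ∈ {√(2173)}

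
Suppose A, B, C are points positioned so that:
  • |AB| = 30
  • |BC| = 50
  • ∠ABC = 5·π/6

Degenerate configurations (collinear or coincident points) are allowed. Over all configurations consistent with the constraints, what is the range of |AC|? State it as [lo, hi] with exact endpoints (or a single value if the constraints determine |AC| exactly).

|AB| ∈ {30}
|BC| ∈ {50}
|AC| ∈ {10·√(15·√(3) + 34)}

|AC| = 10·√(15·√(3) + 34)  (≈ 77.4472)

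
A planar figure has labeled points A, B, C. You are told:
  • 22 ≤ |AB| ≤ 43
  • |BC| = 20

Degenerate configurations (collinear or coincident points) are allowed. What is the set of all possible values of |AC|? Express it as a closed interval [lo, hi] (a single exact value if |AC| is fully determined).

|AC| ∈ [2, 63]  (≈ [2.0000, 63.0000])

|AB| ∈ [22, 43]
|BC| ∈ {20}
|AC| ∈ [2, 63]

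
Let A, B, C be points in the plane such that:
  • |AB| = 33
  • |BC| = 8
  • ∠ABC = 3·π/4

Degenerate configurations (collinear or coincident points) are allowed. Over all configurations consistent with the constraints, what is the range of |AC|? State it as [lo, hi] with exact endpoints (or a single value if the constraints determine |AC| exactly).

|AB| ∈ {33}
|BC| ∈ {8}
|AC| ∈ {√(264·√(2) + 1153)}

|AC| = √(264·√(2) + 1153)  (≈ 39.0686)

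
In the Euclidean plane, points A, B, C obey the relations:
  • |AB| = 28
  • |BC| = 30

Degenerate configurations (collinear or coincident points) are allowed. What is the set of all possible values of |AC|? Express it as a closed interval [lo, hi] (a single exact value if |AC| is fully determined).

|AC| ∈ [2, 58]  (≈ [2.0000, 58.0000])

|AB| ∈ {28}
|BC| ∈ {30}
|AC| ∈ [2, 58]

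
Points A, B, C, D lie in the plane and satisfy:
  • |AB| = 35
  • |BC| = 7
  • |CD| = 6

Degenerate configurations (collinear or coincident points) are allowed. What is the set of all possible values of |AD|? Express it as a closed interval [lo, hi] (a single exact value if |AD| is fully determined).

|AB| ∈ {35}
|BC| ∈ {7}
|CD| ∈ {6}
|AC| ∈ [28, 42]
|BD| ∈ [1, 13]
|AD| ∈ [22, 48]

|AD| ∈ [22, 48]  (≈ [22.0000, 48.0000])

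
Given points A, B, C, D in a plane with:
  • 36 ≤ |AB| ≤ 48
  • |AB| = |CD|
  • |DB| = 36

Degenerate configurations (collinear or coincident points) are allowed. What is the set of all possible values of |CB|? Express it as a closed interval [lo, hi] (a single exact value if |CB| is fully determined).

|AB| ∈ [36, 48]
|BD| ∈ {36}
|CD| ∈ [36, 48]
|AD| ∈ [0, 84]
|BC| ∈ [0, 84]
|AC| ∈ [0, 132]

|CB| ∈ [0, 84]  (≈ [0.0000, 84.0000])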